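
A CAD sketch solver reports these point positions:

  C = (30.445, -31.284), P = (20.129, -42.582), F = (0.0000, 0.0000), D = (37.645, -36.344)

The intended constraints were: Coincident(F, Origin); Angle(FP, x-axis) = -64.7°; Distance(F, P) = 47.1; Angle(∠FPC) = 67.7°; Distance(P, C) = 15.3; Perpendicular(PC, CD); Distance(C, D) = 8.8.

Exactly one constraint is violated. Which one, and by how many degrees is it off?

Perpendicular(PC, CD) — off by 7.30°.

F = (0.00, 0.00) ✓; FP at -64.70° ✓; |FP| = 47.10 ✓; ∠FPC = 67.70° ✓; |PC| = 15.30 ✓; ∠(PC, CD) = 82.70° ✗; |CD| = 8.800 ✓.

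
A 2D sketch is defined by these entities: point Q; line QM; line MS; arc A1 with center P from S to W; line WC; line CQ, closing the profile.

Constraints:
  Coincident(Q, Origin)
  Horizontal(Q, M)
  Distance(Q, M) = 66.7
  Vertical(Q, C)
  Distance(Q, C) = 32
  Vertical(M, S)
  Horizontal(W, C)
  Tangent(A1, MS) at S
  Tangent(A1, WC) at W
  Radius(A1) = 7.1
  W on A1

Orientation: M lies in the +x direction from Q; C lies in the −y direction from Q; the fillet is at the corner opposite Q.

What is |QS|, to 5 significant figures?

71.196

Q is at the origin; Q and M share the same y with |QM| = 66.7 and M on the +x side, so M = (66.700, 0.0000). QC is vertical with |QC| = 32.0 and C on the −y side, so C = (0.0000, -32.000). The virtual corner opposite Q is at (66.700, -32.000). Tangency of A1 to MS means the radius PS is perpendicular to MS and tangency of A1 to WC means the radius PW is perpendicular to WC, with radius 7.1, so the center P sits 7.1 in from both sides at P = (59.600, -24.900). That places the tangent points at S = (66.700, -24.900) on MS and W = (59.600, -32.000) on WC. Then |QS| = |S − Q| = 71.196.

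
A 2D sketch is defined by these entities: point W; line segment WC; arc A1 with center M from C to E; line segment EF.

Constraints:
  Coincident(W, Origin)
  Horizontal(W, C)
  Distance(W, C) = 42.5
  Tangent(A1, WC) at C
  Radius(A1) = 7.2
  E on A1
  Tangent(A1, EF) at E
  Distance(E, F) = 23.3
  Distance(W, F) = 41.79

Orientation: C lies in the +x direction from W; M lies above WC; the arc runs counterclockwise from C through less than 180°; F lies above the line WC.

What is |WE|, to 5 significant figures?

49.060

Checks: |ME| = 7.200 ✓; ∠(ME, EF) = 90.00° ✓; |EF| = 23.30 ✓; |WF| = 41.79 ✓.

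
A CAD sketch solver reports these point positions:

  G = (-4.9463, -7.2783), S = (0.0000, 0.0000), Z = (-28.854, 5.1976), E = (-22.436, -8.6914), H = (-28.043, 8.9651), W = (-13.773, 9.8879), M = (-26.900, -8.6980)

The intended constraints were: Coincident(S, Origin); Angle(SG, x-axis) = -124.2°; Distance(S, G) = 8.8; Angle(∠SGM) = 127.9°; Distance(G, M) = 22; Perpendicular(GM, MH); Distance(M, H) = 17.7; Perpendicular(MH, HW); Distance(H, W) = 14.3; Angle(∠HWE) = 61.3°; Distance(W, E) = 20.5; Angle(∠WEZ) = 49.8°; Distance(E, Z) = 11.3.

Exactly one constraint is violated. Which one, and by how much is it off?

Distance(E, Z) = 11.3 — off by 4.00.

S = (0.00, 0.00) ✓; SG at -124.2° ✓; |SG| = 8.800 ✓; ∠SGM = 127.9° ✓; |GM| = 22.00 ✓; ∠(GM, MH) = 90.00° ✓; |MH| = 17.70 ✓; ∠(MH, HW) = 90.00° ✓; |HW| = 14.30 ✓; ∠HWE = 61.30° ✓; |WE| = 20.50 ✓; ∠WEZ = 49.80° ✓; |EZ| = 15.30 ✗.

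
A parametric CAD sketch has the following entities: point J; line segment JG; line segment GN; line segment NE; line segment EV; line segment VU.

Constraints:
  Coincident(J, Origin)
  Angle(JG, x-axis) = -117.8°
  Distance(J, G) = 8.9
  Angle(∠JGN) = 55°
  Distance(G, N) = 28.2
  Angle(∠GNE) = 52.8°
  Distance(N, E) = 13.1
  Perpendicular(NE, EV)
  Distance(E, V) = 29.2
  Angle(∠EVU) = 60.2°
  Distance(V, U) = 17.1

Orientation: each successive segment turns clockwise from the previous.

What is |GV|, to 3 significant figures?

7.81

J is at the origin; JG runs at -117.8° with length 8.9, so G = (-4.15, -7.87). ∠JGN = 55.0° gives GN at 117° from the x-axis; with |GN| = 28.2, N = (-17.0, 17.2). ∠GNE = 52.8° gives NE at -10.0° from the x-axis; with |NE| = 13.1, E = (-4.14, 14.9). NE ⟂ EV, so EV runs at -100°; with |EV| = 29.2, V = (-9.21, -13.8). Then |GV| = |V − G| = 7.81.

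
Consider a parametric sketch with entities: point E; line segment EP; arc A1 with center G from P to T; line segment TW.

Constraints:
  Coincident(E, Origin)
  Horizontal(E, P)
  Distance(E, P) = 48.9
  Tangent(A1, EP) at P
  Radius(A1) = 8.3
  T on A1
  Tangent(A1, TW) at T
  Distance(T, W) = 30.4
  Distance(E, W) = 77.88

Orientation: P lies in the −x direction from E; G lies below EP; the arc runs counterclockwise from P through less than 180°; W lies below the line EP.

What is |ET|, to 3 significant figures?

56.1

E is at the origin; EP is horizontal with |EP| = 48.9 and P on the −x side, so P = (-48.9, 0.00). The tangent condition forces GP to be normal to EP, so G = P + (0, -8.3) = (-48.9, -8.30). Since GT ⟂ TW (tangency), |GW| = √(8.3² + 30.4²) = 31.5 regardless of where T sits on A1. So W lies on both circle(E, 77.88) and circle(G, 31.5); the below-EP intersection is W = (-72.0, -29.8). T is the foot of the tangent from W: T = (-56.0, -3.93).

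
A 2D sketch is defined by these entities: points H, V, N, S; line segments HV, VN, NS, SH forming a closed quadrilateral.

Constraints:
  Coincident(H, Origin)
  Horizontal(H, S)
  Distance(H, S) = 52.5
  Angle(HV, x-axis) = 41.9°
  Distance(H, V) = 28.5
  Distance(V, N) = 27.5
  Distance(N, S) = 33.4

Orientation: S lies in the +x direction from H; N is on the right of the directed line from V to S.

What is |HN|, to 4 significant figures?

21.88

Checks: |VN| = 27.50 ✓; |NS| = 33.40 ✓.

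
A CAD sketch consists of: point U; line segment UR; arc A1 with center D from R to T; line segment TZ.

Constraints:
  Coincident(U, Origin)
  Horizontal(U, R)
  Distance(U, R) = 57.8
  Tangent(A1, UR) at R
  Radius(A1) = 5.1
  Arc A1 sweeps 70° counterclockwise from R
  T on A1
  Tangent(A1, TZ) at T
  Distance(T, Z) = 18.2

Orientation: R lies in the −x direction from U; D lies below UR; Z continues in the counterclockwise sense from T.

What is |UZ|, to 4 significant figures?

71.79

U is at the origin; U and R share the same y with |UR| = 57.8 and R on the −x side, so R = (-57.80, 0.000). The tangent condition forces DR to be normal to UR, so D = R + (0, -5.1) = (-57.80, -5.100). On A1, R sits at bearing 90° from D; a 70° counterclockwise sweep puts T at bearing 160°, so T = D + 5.1·(cos 160°, sin 160°) = (-62.59, -3.356). A1 meets TZ tangentially, so DT is at right angles to TZ, so TZ runs along (−sin 160°, cos 160°); with |TZ| = 18.2, Z = (-68.82, -20.46). Then |UZ| = |Z − U| = 71.79.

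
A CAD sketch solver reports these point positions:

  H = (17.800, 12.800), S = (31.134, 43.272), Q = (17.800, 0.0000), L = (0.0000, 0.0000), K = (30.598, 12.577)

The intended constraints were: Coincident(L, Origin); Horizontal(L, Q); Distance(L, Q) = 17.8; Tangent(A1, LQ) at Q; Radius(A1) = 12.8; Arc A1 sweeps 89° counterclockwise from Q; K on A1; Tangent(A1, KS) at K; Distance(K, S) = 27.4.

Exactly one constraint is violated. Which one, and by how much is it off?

Distance(K, S) = 27.4 — off by 3.30.

L = (0.00, 0.00) ✓; L.y = 0.00, Q.y = 0.00 ✓; |LQ| = 17.80 ✓; ∠(HQ, QL) = 90.00° ✓; |HQ| = 12.80 ✓; bearing(H→K) − bearing(H→Q) = 89.00° ✓; |HK| = 12.80 ✓; ∠(HK, KS) = 90.00° ✓; |KS| = 30.70 ✗.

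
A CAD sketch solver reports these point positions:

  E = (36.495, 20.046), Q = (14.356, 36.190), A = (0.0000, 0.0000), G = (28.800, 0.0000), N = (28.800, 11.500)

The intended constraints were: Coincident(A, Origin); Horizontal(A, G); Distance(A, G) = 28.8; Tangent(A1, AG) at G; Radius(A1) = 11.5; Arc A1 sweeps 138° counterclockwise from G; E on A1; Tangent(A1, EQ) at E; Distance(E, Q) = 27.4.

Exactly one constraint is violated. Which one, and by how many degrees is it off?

Tangent(A1, EQ) at E — off by 5.90°.

A = (0.00, 0.00) ✓; A.y = 0.00, G.y = 0.00 ✓; |AG| = 28.80 ✓; ∠(NG, GA) = 90.00° ✓; |NG| = 11.50 ✓; bearing(N→E) − bearing(N→G) = 138.0° ✓; |NE| = 11.50 ✓; ∠(NE, EQ) = 84.10° ✗; |EQ| = 27.40 ✓.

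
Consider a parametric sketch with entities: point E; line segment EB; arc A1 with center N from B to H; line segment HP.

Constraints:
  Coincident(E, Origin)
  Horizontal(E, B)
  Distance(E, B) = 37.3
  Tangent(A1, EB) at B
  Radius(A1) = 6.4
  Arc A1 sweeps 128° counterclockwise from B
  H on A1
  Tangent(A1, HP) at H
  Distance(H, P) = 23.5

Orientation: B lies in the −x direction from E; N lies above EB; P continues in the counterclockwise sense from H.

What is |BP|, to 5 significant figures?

30.359

On A1, B sits at bearing -90° from N; a 128° counterclockwise sweep puts H at bearing 38°, so H = N + 6.4·(cos 38°, sin 38°) = (-32.257, 10.340). The tangent condition forces NH to be normal to HP, so HP runs along (−sin 38°, cos 38°); with |HP| = 23.5, P = (-46.725, 28.858). Then |BP| = |P − B| = 30.359.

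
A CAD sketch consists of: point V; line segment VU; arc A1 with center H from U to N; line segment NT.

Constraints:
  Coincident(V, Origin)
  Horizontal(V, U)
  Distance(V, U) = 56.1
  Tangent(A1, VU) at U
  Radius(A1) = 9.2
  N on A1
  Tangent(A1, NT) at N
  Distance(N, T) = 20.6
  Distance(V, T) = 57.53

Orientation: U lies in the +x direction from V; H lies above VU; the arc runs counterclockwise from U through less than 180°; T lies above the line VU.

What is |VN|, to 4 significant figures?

64.70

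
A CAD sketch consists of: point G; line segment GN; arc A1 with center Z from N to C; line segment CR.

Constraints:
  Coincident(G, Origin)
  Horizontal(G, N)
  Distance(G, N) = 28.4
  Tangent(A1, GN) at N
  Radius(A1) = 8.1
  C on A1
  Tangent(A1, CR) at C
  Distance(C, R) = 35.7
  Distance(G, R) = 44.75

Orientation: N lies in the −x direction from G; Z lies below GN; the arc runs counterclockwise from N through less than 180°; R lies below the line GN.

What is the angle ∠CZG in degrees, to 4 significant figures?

161.7°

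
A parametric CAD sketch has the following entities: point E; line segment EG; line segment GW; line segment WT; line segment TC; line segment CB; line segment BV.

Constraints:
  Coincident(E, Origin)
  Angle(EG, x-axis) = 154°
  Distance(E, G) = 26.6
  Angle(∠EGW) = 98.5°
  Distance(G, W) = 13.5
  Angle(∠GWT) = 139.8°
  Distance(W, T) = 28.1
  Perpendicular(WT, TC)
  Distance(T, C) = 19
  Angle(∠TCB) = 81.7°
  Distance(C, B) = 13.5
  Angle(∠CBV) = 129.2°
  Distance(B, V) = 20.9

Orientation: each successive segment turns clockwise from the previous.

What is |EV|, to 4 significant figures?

32.23

E is at the origin; EG runs at 154.0° with length 26.6, so G = (-23.91, 11.66). ∠EGW = 98.5° gives GW at 72.50° from the x-axis; with |GW| = 13.5, W = (-19.85, 24.54). ∠GWT = 139.8° gives WT at 32.30° from the x-axis; with |WT| = 28.1, T = (3.903, 39.55). The perpendicularity gives TC at right angles to WT, so TC runs at -57.70°; with |TC| = 19.0, C = (14.06, 23.49). ∠TCB = 81.7° gives CB at -156.0° from the x-axis; with |CB| = 13.5, B = (1.723, 18.00). ∠CBV = 129.2° gives BV at 153.2° from the x-axis; with |BV| = 20.9, V = (-16.93, 27.42). Then |EV| = |V − E| = 32.23.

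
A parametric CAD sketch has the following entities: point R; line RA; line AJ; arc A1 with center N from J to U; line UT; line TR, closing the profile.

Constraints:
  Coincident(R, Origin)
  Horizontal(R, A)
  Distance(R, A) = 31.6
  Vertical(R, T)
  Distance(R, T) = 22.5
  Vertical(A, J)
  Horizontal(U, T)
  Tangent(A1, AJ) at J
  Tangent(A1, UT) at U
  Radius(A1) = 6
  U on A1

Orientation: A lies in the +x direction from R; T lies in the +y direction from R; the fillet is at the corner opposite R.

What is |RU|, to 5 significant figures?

34.082

The virtual corner opposite R is at (31.600, 22.500). A1 meets AJ tangentially, so NJ is at right angles to AJ and A1 meets UT tangentially, so NU is at right angles to UT, with radius 6.0, so the center N sits 6.0 in from both sides at N = (25.600, 16.500). That places the tangent points at J = (31.600, 16.500) on AJ and U = (25.600, 22.500) on UT. Then |RU| = |U − R| = 34.082.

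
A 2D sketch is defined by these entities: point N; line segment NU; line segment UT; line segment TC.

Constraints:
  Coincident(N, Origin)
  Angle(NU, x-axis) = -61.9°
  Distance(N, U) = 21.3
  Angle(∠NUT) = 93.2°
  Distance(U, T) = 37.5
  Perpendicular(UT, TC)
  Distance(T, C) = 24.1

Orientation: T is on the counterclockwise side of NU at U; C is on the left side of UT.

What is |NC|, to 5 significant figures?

38.793

∠NUT = 93.2°, so UT runs at -61.9° + (180° − 93.2°) = 24.900° from the x-axis; with |UT| = 37.5, T = U + 37.5·(cos 24.900°, sin 24.900°) = (44.047, -3.0005). The perpendicularity gives TC at right angles to UT; with |TC| = 24.1 on the left of UT, C = T + 24.1·(-0.42104, 0.90704) = (33.900, 18.859). Then |NC| = |C − N| = 38.793.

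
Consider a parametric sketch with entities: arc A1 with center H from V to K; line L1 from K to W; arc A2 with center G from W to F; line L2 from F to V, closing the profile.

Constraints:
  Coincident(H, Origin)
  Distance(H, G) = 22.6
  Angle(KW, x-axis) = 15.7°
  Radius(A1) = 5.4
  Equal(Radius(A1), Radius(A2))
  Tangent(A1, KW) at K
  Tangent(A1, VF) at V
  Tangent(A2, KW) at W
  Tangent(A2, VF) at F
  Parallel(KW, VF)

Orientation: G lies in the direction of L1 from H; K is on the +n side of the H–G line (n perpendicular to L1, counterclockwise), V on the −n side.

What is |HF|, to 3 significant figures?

23.2

Tangency of A1 to both parallel lines with radius 5.4 puts K and V at H ± 5.4·n: K = (-1.46, 5.20), V = (1.46, -5.20). Equal radii place W and F the same way about G: W = G + 5.4·n = (20.3, 11.3), F = G − 5.4·n = (23.2, 0.917). Then |HF| = |F − H| = 23.2.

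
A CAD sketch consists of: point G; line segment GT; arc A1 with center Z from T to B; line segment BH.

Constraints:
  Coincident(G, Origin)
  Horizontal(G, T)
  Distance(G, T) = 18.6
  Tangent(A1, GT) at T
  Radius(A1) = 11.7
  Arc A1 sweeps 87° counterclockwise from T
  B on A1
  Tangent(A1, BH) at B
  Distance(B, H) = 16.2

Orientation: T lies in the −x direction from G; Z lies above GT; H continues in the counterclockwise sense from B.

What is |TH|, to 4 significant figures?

30.01

G is at the origin; G and T share the same y with |GT| = 18.6 and T on the −x side, so T = (-18.60, 0.000). A1 meets GT tangentially, so ZT is at right angles to GT, so Z = T + (0, 11.7) = (-18.60, 11.70). On A1, T sits at bearing -90° from Z; an 87° counterclockwise sweep puts B at bearing -3°, so B = Z + 11.7·(cos -3°, sin -3°) = (-6.916, 11.09). Since A1 is tangent to BH there, ZB ⟂ BH, so BH runs along (−sin -3°, cos -3°); with |BH| = 16.2, H = (-6.068, 27.27). Then |TH| = |H − T| = 30.01.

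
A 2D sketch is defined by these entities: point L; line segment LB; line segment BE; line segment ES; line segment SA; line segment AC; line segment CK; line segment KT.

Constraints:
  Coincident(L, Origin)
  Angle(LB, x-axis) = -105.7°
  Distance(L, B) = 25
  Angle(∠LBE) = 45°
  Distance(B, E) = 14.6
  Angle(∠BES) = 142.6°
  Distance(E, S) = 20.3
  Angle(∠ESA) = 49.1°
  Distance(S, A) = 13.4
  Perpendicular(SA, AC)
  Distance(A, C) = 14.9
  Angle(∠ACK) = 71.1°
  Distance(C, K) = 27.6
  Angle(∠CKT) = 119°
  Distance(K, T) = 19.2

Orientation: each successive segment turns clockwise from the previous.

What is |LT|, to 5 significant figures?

31.680

L is at the origin; LB runs at -105.7° with length 25.0, so B = (-6.7650, -24.067). ∠LBE = 45.0° gives BE at 119.30° from the x-axis; with |BE| = 14.6, E = (-13.910, -11.335). ∠BES = 142.6° gives ES at 81.900° from the x-axis; with |ES| = 20.3, S = (-11.050, 8.7624). ∠ESA = 49.1° gives SA at -49.000° from the x-axis; with |SA| = 13.4, A = (-2.2585, -1.3507). SA is perpendicular to AC, so AC runs at -139.00°; with |AC| = 14.9, C = (-13.504, -11.126). ∠ACK = 71.1° gives CK at 112.10° from the x-axis; with |CK| = 27.6, K = (-23.887, 14.446). ∠CKT = 119.0° gives KT at 51.100° from the x-axis; with |KT| = 19.2, T = (-11.831, 29.388). Then |LT| = |T − L| = 31.680.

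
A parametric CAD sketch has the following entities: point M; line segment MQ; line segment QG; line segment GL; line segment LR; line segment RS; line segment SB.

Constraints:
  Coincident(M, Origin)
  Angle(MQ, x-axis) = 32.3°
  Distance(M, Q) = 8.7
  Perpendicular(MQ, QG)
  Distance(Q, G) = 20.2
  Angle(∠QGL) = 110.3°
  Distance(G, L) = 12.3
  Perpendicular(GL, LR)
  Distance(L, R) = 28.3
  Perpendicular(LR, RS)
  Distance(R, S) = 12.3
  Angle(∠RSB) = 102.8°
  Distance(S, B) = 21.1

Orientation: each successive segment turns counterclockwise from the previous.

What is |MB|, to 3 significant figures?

15.4

M is at the origin; MQ runs at 32.3° with length 8.7, so Q = (7.35, 4.65). The perpendicularity gives QG at right angles to MQ, so QG runs at 122°; with |QG| = 20.2, G = (-3.44, 21.7). ∠QGL = 110.3° gives GL at -168° from the x-axis; with |GL| = 12.3, L = (-15.5, 19.2). GL ⟂ LR, so LR runs at -78.0°; with |LR| = 28.3, R = (-9.59, -8.52). LR ⟂ RS, so RS runs at 12.0°; with |RS| = 12.3, S = (2.44, -5.96). ∠RSB = 102.8° gives SB at 89.2° from the x-axis; with |SB| = 21.1, B = (2.74, 15.1). Then |MB| = |B − M| = 15.4.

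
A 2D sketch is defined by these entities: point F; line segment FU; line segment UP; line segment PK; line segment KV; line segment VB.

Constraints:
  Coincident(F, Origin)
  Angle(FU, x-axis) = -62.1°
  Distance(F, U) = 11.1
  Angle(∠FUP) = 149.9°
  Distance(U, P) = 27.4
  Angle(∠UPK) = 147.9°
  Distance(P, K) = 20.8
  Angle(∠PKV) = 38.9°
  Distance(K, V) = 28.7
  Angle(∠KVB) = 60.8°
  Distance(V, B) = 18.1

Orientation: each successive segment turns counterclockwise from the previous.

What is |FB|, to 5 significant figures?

33.943

∠PKV = 38.9° gives KV at 141.20° from the x-axis; with |KV| = 28.7, V = (26.864, -6.3098). ∠KVB = 60.8° gives VB at -99.600° from the x-axis; with |VB| = 18.1, B = (23.845, -24.156). Then |FB| = |B − F| = 33.943.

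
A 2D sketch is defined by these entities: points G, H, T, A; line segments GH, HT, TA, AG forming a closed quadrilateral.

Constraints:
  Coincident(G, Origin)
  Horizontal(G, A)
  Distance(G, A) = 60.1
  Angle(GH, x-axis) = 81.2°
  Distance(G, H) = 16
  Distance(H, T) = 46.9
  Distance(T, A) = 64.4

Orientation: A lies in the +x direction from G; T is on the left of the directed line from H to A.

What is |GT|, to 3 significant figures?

61.9

Checks: |HT| = 46.90 ✓; |TA| = 64.40 ✓.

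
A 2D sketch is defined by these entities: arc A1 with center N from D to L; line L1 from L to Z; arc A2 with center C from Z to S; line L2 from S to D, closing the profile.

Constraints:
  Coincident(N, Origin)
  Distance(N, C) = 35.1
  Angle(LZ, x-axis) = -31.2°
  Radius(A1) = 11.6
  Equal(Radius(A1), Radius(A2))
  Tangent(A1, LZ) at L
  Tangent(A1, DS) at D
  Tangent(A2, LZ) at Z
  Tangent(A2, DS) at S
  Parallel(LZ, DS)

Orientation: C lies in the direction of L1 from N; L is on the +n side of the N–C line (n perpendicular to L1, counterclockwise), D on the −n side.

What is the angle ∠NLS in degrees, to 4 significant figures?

56.54°

The slot axis is L1's direction at -31.2°, so u = (cos -31.2°, sin -31.2°) = (0.8554, -0.5180) and n = (−sin -31.2°, cos -31.2°) = (0.5180, 0.8554). N is at the origin and C lies 35.1 along u from N, so C = 35.1·u = (30.02, -18.18). Tangency of A1 to both parallel lines with radius 11.6 puts L and D at N ± 11.6·n: L = (6.009, 9.922), D = (-6.009, -9.922). Equal radii place Z and S the same way about C: Z = C + 11.6·n = (36.03, -8.261), S = C − 11.6·n = (24.01, -28.10). Then cos ∠NLS = LN·LS / (|LN||LS|), giving 56.54°.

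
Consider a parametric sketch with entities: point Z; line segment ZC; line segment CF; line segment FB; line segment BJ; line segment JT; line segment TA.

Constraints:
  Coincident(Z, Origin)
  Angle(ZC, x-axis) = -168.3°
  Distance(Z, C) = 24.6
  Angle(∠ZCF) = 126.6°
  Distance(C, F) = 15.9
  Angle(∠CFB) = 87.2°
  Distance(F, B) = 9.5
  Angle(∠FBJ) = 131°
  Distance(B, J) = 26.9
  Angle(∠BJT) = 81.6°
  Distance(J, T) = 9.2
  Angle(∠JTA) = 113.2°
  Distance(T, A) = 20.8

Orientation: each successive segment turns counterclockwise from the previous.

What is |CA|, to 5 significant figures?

2.7136

∠BJT = 81.6° gives JT at 125.30° from the x-axis; with |JT| = 9.2, T = (-3.3083, -3.3057). ∠JTA = 113.2° gives TA at -167.90° from the x-axis; with |TA| = 20.8, A = (-23.646, -7.6658). Then |CA| = |A − C| = 2.7136.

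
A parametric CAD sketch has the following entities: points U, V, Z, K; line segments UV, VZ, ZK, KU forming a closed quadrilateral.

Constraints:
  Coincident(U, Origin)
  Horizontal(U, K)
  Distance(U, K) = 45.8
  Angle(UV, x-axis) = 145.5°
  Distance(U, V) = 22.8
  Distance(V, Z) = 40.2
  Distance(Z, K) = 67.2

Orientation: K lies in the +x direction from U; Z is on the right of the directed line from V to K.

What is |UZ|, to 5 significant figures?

31.357

U is at the origin; UK is horizontal with |UK| = 45.8 and K in +x, so K = (45.8, 0). UV runs at 145.5° with |UV| = 22.8, so V = (-18.790, 12.914). Z is determined by |VZ| = 40.2 and |ZK| = 67.2 together: it lies at the intersection of circle(V, 40.2) and circle(K, 67.2). With |VK| = 65.868, the foot of the radical line on VK is 10.922 from V and the perpendicular offset is √(40.2² − 10.922²) = 38.688. Taking the right-of-VK solution: Z = (-15.665, -27.164).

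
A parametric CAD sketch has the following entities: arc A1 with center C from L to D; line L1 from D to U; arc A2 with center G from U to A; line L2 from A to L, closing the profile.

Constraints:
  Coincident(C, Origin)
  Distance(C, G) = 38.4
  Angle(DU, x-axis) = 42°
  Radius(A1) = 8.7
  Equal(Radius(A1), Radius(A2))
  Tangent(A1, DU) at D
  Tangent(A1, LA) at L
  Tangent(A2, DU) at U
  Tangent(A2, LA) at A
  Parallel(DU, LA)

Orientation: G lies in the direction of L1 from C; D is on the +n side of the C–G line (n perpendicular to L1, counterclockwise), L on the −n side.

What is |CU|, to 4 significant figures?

39.37

Tangency of A1 to both parallel lines with radius 8.7 puts D and L at C ± 8.7·n: D = (-5.821, 6.465), L = (5.821, -6.465). Equal radii place U and A the same way about G: U = G + 8.7·n = (22.72, 32.16), A = G − 8.7·n = (34.36, 19.23). Then |CU| = |U − C| = 39.37.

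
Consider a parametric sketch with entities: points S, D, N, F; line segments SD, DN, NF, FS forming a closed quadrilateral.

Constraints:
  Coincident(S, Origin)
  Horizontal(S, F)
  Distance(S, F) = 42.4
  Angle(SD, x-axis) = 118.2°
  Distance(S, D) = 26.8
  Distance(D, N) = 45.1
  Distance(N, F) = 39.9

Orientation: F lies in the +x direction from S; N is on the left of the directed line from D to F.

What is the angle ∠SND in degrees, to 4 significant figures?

33.05°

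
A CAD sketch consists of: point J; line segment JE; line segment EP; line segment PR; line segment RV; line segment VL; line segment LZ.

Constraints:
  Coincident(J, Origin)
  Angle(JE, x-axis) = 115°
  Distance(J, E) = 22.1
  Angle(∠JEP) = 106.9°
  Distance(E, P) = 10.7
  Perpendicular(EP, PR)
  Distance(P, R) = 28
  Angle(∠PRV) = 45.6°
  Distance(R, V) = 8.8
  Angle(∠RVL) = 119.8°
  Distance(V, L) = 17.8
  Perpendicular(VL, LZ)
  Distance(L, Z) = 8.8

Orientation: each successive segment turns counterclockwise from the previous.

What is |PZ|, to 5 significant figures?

9.5826

J is at the origin; JE runs at 115.0° with length 22.1, so E = (-9.3399, 20.029). ∠JEP = 106.9° gives EP at -171.90° from the x-axis; with |EP| = 10.7, P = (-19.933, 18.522). EP ⟂ PR, so PR runs at -81.900°; with |PR| = 28.0, R = (-15.988, -9.1989). ∠PRV = 45.6° gives RV at 52.500° from the x-axis; with |RV| = 8.8, V = (-10.631, -2.2174). ∠RVL = 119.8° gives VL at 112.70° from the x-axis; with |VL| = 17.8, L = (-17.500, 14.204). VL ⟂ LZ, so LZ runs at -157.30°; with |LZ| = 8.8, Z = (-25.618, 10.808). Then |PZ| = |Z − P| = 9.5826.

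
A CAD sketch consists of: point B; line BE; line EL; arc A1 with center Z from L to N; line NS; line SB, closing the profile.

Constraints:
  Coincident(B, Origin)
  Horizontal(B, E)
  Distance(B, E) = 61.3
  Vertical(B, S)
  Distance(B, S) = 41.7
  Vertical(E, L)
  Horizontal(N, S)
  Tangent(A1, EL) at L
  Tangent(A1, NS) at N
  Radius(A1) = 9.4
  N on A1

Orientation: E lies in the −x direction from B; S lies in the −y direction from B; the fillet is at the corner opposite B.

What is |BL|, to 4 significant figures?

69.29

B is at the origin; B and E share the same y with |BE| = 61.3 and E on the −x side, so E = (-61.30, 0.000). BS is vertical with |BS| = 41.7 and S on the −y side, so S = (0.000, -41.70). The virtual corner opposite B is at (-61.30, -41.70). The tangent condition forces ZL to be normal to EL and since A1 is tangent to NS there, ZN ⟂ NS, with radius 9.4, so the center Z sits 9.4 in from both sides at Z = (-51.90, -32.30). That places the tangent points at L = (-61.30, -32.30) on EL and N = (-51.90, -41.70) on NS. Then |BL| = |L − B| = 69.29.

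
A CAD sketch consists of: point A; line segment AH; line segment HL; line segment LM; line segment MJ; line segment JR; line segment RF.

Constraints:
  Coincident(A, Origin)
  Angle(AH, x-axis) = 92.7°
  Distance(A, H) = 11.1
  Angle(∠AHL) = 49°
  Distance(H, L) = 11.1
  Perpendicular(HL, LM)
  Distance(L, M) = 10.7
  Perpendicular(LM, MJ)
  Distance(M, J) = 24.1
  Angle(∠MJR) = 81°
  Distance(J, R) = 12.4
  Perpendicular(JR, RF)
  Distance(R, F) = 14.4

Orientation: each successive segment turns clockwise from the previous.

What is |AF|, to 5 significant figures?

8.7081

∠MJR = 81.0° gives JR at 42.700° from the x-axis; with |JR| = 12.4, R = (-8.2437, 19.157). The perpendicularity gives RF at right angles to JR, so RF runs at -47.300°; with |RF| = 14.4, F = (1.5218, 8.5741). Then |AF| = |F − A| = 8.7081.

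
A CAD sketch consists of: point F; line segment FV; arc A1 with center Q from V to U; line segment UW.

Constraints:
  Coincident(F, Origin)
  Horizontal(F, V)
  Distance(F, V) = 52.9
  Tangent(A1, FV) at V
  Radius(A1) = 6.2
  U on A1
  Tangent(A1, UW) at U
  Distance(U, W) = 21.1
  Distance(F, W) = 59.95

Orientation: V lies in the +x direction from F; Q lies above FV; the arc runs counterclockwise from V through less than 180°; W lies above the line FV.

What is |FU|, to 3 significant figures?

59.4

F is at the origin; F and V share the same y with |FV| = 52.9 and V on the +x side, so V = (52.9, 0.00). Tangency of A1 to FV means the radius QV is perpendicular to FV, so Q = V + (0, 6.2) = (52.9, 6.20). Since QU ⟂ UW (tangency), |QW| = √(6.2² + 21.1²) = 22.0 regardless of where U sits on A1. So W lies on both circle(F, 59.95) and circle(Q, 22.0); the above-FV intersection is W = (52.9, 28.2). U is the foot of the tangent from W: U = (58.8, 7.95).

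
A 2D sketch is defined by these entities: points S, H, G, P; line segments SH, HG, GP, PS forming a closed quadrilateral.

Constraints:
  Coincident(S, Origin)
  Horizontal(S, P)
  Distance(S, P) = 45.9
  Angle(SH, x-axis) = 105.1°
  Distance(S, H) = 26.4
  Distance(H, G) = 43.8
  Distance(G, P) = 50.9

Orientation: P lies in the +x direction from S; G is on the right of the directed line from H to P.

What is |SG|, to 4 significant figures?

18.09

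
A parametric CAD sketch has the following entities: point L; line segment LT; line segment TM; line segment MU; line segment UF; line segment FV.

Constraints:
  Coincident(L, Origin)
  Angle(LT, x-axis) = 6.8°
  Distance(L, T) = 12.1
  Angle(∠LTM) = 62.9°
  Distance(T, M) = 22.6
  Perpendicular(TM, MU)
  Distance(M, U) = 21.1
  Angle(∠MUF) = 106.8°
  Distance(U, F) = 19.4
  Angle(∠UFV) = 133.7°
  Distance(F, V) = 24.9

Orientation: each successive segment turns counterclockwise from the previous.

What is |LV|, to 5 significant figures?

23.446

L is at the origin; LT runs at 6.8° with length 12.1, so T = (12.015, 1.4327). ∠LTM = 62.9° gives TM at 123.90° from the x-axis; with |TM| = 22.6, M = (-0.59016, 20.191). The perpendicularity gives MU at right angles to TM, so MU runs at -146.10°; with |MU| = 21.1, U = (-18.103, 8.4225). ∠MUF = 106.8° gives UF at -72.900° from the x-axis; with |UF| = 19.4, F = (-12.399, -10.120). ∠UFV = 133.7° gives FV at -26.600° from the x-axis; with |FV| = 24.9, V = (9.8654, -21.269). Then |LV| = |V − L| = 23.446.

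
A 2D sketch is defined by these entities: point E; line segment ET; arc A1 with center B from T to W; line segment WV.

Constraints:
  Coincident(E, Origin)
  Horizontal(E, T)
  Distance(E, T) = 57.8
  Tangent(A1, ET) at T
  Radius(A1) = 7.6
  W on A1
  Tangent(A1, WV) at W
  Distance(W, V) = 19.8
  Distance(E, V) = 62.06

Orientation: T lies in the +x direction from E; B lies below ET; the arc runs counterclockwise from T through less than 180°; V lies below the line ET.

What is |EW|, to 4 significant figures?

51.28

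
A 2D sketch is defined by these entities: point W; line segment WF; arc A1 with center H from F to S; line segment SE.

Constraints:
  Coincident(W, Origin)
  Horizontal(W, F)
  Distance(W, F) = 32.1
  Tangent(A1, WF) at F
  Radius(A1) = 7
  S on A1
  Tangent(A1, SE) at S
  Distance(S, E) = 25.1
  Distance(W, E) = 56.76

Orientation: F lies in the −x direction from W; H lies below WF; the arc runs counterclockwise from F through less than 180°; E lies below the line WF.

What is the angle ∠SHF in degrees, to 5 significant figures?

59.169°

W is at the origin; WF is horizontal with |WF| = 32.1 and F on the −x side, so F = (-32.100, 0.0000). Since A1 is tangent to WF there, HF ⟂ WF, so H = F + (0, -7) = (-32.100, -7.0000). Since HS ⟂ SE (tangency), |HE| = √(7.0² + 25.1²) = 26.058 regardless of where S sits on A1. So E lies on both circle(W, 56.76) and circle(H, 26.058); the below-WF intersection is E = (-50.975, -24.965). S is the foot of the tangent from E: S = (-38.111, -3.4124).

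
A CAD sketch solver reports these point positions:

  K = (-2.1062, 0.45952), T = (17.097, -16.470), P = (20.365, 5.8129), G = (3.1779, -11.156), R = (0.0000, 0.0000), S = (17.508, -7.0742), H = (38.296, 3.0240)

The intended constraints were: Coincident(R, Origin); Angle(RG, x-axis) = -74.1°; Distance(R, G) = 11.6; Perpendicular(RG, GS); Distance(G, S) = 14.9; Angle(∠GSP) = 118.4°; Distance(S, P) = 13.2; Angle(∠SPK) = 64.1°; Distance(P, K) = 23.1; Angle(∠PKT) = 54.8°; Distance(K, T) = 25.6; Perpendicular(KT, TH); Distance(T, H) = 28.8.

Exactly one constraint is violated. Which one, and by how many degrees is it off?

Perpendicular(KT, TH) — off by 6.00°.

R = (0.00, 0.00) ✓; RG at -74.10° ✓; |RG| = 11.60 ✓; ∠(RG, GS) = 90.00° ✓; |GS| = 14.90 ✓; ∠GSP = 118.4° ✓; |SP| = 13.20 ✓; ∠SPK = 64.10° ✓; |PK| = 23.10 ✓; ∠PKT = 54.80° ✓; |KT| = 25.60 ✓; ∠(KT, TH) = 84.00° ✗; |TH| = 28.80 ✓.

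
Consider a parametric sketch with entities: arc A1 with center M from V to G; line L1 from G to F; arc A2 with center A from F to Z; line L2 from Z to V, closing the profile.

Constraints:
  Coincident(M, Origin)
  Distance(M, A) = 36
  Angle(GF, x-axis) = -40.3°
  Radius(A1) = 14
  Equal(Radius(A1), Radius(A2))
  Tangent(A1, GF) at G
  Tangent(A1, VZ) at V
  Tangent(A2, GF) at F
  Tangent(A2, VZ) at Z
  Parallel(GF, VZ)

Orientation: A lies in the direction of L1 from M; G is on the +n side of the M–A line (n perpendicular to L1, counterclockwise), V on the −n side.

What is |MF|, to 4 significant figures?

38.63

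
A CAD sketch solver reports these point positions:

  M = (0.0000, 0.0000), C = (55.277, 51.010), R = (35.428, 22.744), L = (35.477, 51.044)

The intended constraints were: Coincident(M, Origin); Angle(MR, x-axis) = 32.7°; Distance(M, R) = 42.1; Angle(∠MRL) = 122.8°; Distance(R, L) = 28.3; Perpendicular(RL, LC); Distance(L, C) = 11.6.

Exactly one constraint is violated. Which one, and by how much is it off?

Distance(L, C) = 11.6 — off by 8.20.

M = (0.00, 0.00) ✓; MR at 32.70° ✓; |MR| = 42.10 ✓; ∠MRL = 122.8° ✓; |RL| = 28.30 ✓; ∠(RL, LC) = 90.00° ✓; |LC| = 19.80 ✗.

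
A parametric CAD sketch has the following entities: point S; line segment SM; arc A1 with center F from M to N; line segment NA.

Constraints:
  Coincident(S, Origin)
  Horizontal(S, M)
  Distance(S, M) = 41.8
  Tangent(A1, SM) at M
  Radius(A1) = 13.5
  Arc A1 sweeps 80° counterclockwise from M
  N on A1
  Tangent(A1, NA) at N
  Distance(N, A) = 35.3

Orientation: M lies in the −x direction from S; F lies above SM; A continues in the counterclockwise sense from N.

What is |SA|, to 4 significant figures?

51.08

S is at the origin; S and M share the same y with |SM| = 41.8 and M on the −x side, so M = (-41.80, 0.000). A1 meets SM tangentially, so FM is at right angles to SM, so F = M + (0, 13.5) = (-41.80, 13.50). On A1, M sits at bearing -90° from F; an 80° counterclockwise sweep puts N at bearing -10°, so N = F + 13.5·(cos -10°, sin -10°) = (-28.51, 11.16). Since A1 is tangent to NA there, FN ⟂ NA, so NA runs along (−sin -10°, cos -10°); with |NA| = 35.3, A = (-22.38, 45.92). Then |SA| = |A − S| = 51.08.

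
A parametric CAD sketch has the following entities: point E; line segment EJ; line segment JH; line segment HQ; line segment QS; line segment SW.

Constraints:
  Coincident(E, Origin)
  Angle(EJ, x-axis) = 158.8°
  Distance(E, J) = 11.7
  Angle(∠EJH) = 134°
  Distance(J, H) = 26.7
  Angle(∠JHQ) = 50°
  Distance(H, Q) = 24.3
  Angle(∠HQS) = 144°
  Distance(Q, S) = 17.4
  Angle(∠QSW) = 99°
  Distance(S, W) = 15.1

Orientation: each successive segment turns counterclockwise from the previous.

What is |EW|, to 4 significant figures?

3.611

E is at the origin; EJ runs at 158.8° with length 11.7, so J = (-10.91, 4.231). ∠EJH = 134.0° gives JH at -155.2° from the x-axis; with |JH| = 26.7, H = (-35.15, -6.968). ∠JHQ = 50.0° gives HQ at -25.20° from the x-axis; with |HQ| = 24.3, Q = (-13.16, -17.31). ∠HQS = 144.0° gives QS at 10.80° from the x-axis; with |QS| = 17.4, S = (3.933, -14.05). ∠QSW = 99.0° gives SW at 91.80° from the x-axis; with |SW| = 15.1, W = (3.459, 1.038). Then |EW| = |W − E| = 3.611.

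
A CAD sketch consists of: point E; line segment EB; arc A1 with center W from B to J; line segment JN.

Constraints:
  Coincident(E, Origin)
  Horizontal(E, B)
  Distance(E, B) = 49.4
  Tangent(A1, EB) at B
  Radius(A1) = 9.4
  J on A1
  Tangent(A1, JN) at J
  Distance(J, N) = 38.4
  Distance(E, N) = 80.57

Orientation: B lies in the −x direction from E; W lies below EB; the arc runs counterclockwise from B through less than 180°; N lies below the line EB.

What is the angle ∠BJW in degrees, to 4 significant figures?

51.30°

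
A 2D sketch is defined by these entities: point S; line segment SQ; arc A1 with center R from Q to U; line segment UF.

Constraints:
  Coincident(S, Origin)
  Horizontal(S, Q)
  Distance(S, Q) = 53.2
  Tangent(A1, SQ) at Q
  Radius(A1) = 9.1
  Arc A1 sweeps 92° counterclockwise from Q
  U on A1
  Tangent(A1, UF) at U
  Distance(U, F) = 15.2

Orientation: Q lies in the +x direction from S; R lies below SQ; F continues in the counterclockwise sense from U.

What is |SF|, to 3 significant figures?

51.0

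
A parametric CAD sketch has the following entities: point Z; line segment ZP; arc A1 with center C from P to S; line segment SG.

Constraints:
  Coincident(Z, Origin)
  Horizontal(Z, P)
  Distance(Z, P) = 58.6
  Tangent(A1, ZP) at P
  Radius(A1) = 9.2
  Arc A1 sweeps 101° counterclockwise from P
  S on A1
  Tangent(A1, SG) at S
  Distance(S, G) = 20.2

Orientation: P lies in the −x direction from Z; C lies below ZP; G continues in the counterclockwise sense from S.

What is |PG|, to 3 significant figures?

31.2

Z is at the origin; ZP is horizontal with |ZP| = 58.6 and P on the −x side, so P = (-58.6, 0.00). The tangent condition forces CP to be normal to ZP, so C = P + (0, -9.2) = (-58.6, -9.20). On A1, P sits at bearing 90° from C; a 101° counterclockwise sweep puts S at bearing 191°, so S = C + 9.2·(cos 191°, sin 191°) = (-67.6, -11.0). The tangent condition forces CS to be normal to SG, so SG runs along (−sin 191°, cos 191°); with |SG| = 20.2, G = (-63.8, -30.8). Then |PG| = |G − P| = 31.2.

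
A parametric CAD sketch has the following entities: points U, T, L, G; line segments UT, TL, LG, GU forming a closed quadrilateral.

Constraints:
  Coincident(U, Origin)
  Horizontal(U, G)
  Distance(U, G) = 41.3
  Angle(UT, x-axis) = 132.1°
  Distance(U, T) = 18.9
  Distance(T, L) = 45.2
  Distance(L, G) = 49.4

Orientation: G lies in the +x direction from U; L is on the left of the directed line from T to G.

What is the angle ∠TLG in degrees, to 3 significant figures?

72.1°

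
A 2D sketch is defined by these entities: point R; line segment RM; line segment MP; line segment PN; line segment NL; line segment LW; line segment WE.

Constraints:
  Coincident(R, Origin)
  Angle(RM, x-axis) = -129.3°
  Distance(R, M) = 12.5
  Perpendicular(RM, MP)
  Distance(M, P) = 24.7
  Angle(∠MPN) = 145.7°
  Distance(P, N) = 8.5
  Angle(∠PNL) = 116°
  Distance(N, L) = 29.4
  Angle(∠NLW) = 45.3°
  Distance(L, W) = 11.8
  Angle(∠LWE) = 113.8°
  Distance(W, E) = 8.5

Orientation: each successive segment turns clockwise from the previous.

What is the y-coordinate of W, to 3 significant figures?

22.2

R is at the origin; RM runs at -129.3° with length 12.5, so M = (-7.92, -9.67). The perpendicularity gives MP at right angles to RM, so MP runs at 141°; with |MP| = 24.7, P = (-27.0, 5.97). ∠MPN = 145.7° gives PN at 106° from the x-axis; with |PN| = 8.5, N = (-29.4, 14.1). ∠PNL = 116.0° gives NL at 42.4° from the x-axis; with |NL| = 29.4, L = (-7.72, 34.0). ∠NLW = 45.3° gives LW at -92.3° from the x-axis; with |LW| = 11.8, W = (-8.19, 22.2). So W.y = 22.2.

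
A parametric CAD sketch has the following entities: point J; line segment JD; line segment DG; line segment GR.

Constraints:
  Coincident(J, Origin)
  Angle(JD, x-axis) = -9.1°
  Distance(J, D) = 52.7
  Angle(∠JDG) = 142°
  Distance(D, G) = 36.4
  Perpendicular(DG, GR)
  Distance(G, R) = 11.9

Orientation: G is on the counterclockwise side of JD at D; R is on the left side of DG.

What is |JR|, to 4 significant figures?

80.59

J is at the origin; JD runs at -9.1° with length 52.7, so D = 52.7·(cos -9.1°, sin -9.1°) = (52.04, -8.335). ∠JDG = 142.0°, so DG runs at -9.1° + (180° − 142.0°) = 28.90° from the x-axis; with |DG| = 36.4, G = D + 36.4·(cos 28.90°, sin 28.90°) = (83.90, 9.257). The perpendicularity gives GR at right angles to DG; with |GR| = 11.9 on the left of DG, R = G + 11.9·(-0.4833, 0.8755) = (78.15, 19.67). Then |JR| = |R − J| = 80.59.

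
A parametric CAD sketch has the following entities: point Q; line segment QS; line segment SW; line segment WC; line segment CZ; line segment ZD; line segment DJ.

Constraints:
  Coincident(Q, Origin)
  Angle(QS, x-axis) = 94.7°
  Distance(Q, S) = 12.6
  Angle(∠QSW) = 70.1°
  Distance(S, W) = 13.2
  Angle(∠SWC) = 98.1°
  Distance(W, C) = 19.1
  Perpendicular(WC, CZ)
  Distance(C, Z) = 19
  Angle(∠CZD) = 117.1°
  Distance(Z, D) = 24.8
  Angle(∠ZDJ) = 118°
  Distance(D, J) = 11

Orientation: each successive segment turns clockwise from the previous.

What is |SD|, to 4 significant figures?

17.27

WC ⟂ CZ, so CZ runs at 172.9°; with |CZ| = 19.0, Z = (-9.509, -7.508). ∠CZD = 117.1° gives ZD at 110.0° from the x-axis; with |ZD| = 24.8, D = (-17.99, 15.80). Then |SD| = |D − S| = 17.27.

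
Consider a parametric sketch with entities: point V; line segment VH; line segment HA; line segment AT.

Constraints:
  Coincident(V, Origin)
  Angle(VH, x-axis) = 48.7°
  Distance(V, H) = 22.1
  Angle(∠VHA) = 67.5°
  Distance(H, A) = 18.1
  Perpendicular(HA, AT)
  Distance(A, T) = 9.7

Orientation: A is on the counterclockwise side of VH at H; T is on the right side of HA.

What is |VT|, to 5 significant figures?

31.624

V is at the origin; VH runs at 48.7° with length 22.1, so H = 22.1·(cos 48.7°, sin 48.7°) = (14.586, 16.603). ∠VHA = 67.5°, so HA runs at 48.7° + (180° − 67.5°) = 161.20° from the x-axis; with |HA| = 18.1, A = H + 18.1·(cos 161.20°, sin 161.20°) = (-2.5483, 22.436). The perpendicularity gives AT at right angles to HA; with |AT| = 9.7 on the right of HA, T = A + 9.7·(0.32227, 0.94665) = (0.57766, 31.618). Then |VT| = |T − V| = 31.624.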